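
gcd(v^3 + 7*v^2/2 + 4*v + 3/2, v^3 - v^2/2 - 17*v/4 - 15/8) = v + 3/2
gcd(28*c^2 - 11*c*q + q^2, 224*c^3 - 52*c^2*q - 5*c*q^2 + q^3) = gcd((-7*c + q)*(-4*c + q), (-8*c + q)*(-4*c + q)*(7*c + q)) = -4*c + q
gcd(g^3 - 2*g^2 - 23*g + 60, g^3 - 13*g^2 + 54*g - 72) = g^2 - 7*g + 12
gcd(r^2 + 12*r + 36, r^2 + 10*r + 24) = r + 6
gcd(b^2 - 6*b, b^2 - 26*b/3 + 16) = b - 6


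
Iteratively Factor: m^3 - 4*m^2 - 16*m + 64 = (m - 4)*(m^2 - 16) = (m - 4)*(m + 4)*(m - 4)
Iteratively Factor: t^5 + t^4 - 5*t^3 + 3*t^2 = (t)*(t^4 + t^3 - 5*t^2 + 3*t) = t^2*(t^3 + t^2 - 5*t + 3) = t^2*(t + 3)*(t^2 - 2*t + 1) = t^2*(t - 1)*(t + 3)*(t - 1)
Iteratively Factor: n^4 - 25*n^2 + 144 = (n - 3)*(n^3 + 3*n^2 - 16*n - 48) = (n - 4)*(n - 3)*(n^2 + 7*n + 12) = (n - 4)*(n - 3)*(n + 4)*(n + 3)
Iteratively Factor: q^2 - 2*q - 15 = (q + 3)*(q - 5)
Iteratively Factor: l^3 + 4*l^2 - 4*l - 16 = (l + 2)*(l^2 + 2*l - 8) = (l + 2)*(l + 4)*(l - 2)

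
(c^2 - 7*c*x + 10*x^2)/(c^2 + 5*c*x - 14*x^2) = (c - 5*x)/(c + 7*x)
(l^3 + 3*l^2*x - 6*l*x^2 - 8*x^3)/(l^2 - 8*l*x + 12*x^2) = (-l^2 - 5*l*x - 4*x^2)/(-l + 6*x)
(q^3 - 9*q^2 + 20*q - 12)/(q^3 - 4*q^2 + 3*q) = (q^2 - 8*q + 12)/(q*(q - 3))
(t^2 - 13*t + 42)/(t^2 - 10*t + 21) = (t - 6)/(t - 3)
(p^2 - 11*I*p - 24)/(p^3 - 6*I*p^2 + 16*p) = (p - 3*I)/(p*(p + 2*I))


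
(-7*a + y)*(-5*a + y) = 35*a^2 - 12*a*y + y^2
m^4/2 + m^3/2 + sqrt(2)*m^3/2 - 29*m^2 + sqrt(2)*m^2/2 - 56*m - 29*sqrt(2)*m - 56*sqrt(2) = (m/2 + 1)*(m - 8)*(m + 7)*(m + sqrt(2))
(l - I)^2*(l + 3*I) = l^3 + I*l^2 + 5*l - 3*I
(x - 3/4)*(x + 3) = x^2 + 9*x/4 - 9/4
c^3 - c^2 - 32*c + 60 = (c - 5)*(c - 2)*(c + 6)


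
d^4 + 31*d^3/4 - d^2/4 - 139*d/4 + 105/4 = (d - 5/4)*(d - 1)*(d + 3)*(d + 7)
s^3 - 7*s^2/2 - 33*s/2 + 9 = (s - 6)*(s - 1/2)*(s + 3)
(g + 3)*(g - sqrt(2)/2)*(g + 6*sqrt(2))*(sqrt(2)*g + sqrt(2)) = sqrt(2)*g^4 + 4*sqrt(2)*g^3 + 11*g^3 - 3*sqrt(2)*g^2 + 44*g^2 - 24*sqrt(2)*g + 33*g - 18*sqrt(2)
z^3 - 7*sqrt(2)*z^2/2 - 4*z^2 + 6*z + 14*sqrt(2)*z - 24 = (z - 4)*(z - 2*sqrt(2))*(z - 3*sqrt(2)/2)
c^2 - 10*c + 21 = (c - 7)*(c - 3)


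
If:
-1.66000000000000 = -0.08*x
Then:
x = 20.75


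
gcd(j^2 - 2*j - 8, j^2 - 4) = j + 2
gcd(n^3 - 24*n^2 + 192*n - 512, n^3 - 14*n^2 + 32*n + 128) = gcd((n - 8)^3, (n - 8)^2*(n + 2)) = n^2 - 16*n + 64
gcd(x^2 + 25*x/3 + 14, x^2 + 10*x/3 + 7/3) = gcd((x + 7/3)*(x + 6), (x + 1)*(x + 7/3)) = x + 7/3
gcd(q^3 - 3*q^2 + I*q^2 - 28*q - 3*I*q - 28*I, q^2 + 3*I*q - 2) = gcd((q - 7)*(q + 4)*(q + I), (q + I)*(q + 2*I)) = q + I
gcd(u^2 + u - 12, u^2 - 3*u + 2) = 1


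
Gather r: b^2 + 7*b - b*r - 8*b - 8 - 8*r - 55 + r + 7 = b^2 - b + r*(-b - 7) - 56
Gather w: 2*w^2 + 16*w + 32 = 2*w^2 + 16*w + 32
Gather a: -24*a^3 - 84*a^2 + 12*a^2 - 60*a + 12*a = -24*a^3 - 72*a^2 - 48*a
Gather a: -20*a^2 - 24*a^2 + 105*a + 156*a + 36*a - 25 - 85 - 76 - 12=-44*a^2 + 297*a - 198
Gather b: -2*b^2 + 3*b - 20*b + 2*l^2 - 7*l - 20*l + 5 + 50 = -2*b^2 - 17*b + 2*l^2 - 27*l + 55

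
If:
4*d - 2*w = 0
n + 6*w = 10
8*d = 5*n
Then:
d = 25/34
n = 20/17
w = 25/17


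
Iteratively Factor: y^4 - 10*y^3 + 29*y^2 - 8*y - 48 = (y + 1)*(y^3 - 11*y^2 + 40*y - 48) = (y - 4)*(y + 1)*(y^2 - 7*y + 12) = (y - 4)*(y - 3)*(y + 1)*(y - 4)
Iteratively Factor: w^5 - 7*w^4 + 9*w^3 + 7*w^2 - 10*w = (w + 1)*(w^4 - 8*w^3 + 17*w^2 - 10*w) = w*(w + 1)*(w^3 - 8*w^2 + 17*w - 10) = w*(w - 2)*(w + 1)*(w^2 - 6*w + 5) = w*(w - 5)*(w - 2)*(w + 1)*(w - 1)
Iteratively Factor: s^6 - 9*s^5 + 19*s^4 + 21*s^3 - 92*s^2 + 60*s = (s + 2)*(s^5 - 11*s^4 + 41*s^3 - 61*s^2 + 30*s) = (s - 1)*(s + 2)*(s^4 - 10*s^3 + 31*s^2 - 30*s) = (s - 5)*(s - 1)*(s + 2)*(s^3 - 5*s^2 + 6*s) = (s - 5)*(s - 2)*(s - 1)*(s + 2)*(s^2 - 3*s) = (s - 5)*(s - 3)*(s - 2)*(s - 1)*(s + 2)*(s)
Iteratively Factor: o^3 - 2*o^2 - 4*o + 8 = (o + 2)*(o^2 - 4*o + 4) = (o - 2)*(o + 2)*(o - 2)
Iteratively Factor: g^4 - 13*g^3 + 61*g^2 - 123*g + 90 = (g - 3)*(g^3 - 10*g^2 + 31*g - 30) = (g - 3)*(g - 2)*(g^2 - 8*g + 15) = (g - 5)*(g - 3)*(g - 2)*(g - 3)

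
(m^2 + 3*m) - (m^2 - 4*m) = 7*m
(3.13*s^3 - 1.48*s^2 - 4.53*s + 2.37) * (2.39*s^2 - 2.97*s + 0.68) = 7.4807*s^5 - 12.8333*s^4 - 4.3027*s^3 + 18.112*s^2 - 10.1193*s + 1.6116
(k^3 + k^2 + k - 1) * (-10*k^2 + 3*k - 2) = -10*k^5 - 7*k^4 - 9*k^3 + 11*k^2 - 5*k + 2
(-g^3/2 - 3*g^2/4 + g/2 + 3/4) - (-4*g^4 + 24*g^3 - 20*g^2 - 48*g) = 4*g^4 - 49*g^3/2 + 77*g^2/4 + 97*g/2 + 3/4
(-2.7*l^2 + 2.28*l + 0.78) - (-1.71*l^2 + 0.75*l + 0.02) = -0.99*l^2 + 1.53*l + 0.76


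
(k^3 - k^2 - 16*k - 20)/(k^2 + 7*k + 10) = (k^2 - 3*k - 10)/(k + 5)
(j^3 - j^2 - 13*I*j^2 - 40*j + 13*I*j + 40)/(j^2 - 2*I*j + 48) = (j^2 - j*(1 + 5*I) + 5*I)/(j + 6*I)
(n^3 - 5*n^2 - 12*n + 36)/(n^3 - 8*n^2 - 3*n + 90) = (n - 2)/(n - 5)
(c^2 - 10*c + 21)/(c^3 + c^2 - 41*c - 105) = (c - 3)/(c^2 + 8*c + 15)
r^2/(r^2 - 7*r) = r/(r - 7)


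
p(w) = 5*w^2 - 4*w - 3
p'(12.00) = 116.00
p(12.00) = 669.00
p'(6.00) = 56.00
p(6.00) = 153.00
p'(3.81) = 34.10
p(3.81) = 54.34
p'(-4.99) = -53.90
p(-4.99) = 141.46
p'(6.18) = 57.80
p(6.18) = 163.24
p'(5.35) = 49.50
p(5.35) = 118.71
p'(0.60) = 2.00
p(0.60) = -3.60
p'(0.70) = 3.00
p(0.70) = -3.35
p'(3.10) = 27.00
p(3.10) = 32.65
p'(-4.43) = -48.30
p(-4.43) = 112.84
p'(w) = 10*w - 4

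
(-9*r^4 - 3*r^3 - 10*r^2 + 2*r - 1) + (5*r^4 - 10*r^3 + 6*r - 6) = -4*r^4 - 13*r^3 - 10*r^2 + 8*r - 7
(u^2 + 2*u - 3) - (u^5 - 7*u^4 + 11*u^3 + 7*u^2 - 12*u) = -u^5 + 7*u^4 - 11*u^3 - 6*u^2 + 14*u - 3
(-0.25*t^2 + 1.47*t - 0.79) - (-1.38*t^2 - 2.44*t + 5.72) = 1.13*t^2 + 3.91*t - 6.51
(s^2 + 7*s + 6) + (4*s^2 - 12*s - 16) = 5*s^2 - 5*s - 10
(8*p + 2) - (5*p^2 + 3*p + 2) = -5*p^2 + 5*p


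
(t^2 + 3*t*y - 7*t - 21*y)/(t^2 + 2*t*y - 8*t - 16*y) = (t^2 + 3*t*y - 7*t - 21*y)/(t^2 + 2*t*y - 8*t - 16*y)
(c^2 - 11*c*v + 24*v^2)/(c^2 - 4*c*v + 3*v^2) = (-c + 8*v)/(-c + v)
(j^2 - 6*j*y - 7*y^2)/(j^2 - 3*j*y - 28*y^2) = (j + y)/(j + 4*y)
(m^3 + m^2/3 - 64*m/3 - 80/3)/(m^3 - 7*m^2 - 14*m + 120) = (m + 4/3)/(m - 6)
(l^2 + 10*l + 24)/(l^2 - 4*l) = (l^2 + 10*l + 24)/(l*(l - 4))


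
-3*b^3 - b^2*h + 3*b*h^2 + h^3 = (-b + h)*(b + h)*(3*b + h)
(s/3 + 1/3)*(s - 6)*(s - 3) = s^3/3 - 8*s^2/3 + 3*s + 6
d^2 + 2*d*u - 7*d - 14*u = (d - 7)*(d + 2*u)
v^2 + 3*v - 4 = (v - 1)*(v + 4)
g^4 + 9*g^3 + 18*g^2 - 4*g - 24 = (g - 1)*(g + 2)^2*(g + 6)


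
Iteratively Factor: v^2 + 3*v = (v)*(v + 3)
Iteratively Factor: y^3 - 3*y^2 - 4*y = (y - 4)*(y^2 + y) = y*(y - 4)*(y + 1)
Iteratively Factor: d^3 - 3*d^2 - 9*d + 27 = (d - 3)*(d^2 - 9) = (d - 3)*(d + 3)*(d - 3)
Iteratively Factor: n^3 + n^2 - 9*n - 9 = (n + 1)*(n^2 - 9) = (n + 1)*(n + 3)*(n - 3)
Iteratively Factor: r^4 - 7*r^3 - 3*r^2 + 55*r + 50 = (r + 1)*(r^3 - 8*r^2 + 5*r + 50) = (r - 5)*(r + 1)*(r^2 - 3*r - 10) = (r - 5)*(r + 1)*(r + 2)*(r - 5)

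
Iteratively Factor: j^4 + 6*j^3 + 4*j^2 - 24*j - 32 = (j + 2)*(j^3 + 4*j^2 - 4*j - 16) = (j + 2)*(j + 4)*(j^2 - 4) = (j - 2)*(j + 2)*(j + 4)*(j + 2)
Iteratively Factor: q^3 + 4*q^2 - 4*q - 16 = (q + 4)*(q^2 - 4) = (q - 2)*(q + 4)*(q + 2)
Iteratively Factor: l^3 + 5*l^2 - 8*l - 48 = (l - 3)*(l^2 + 8*l + 16) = (l - 3)*(l + 4)*(l + 4)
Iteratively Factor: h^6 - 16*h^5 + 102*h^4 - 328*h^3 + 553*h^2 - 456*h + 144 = (h - 4)*(h^5 - 12*h^4 + 54*h^3 - 112*h^2 + 105*h - 36) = (h - 4)*(h - 1)*(h^4 - 11*h^3 + 43*h^2 - 69*h + 36) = (h - 4)^2*(h - 1)*(h^3 - 7*h^2 + 15*h - 9) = (h - 4)^2*(h - 1)^2*(h^2 - 6*h + 9) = (h - 4)^2*(h - 3)*(h - 1)^2*(h - 3)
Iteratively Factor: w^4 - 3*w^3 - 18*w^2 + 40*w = (w + 4)*(w^3 - 7*w^2 + 10*w) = w*(w + 4)*(w^2 - 7*w + 10) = w*(w - 5)*(w + 4)*(w - 2)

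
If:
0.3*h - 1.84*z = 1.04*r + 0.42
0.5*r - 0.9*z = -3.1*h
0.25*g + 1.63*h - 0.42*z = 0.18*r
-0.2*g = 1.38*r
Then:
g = 0.04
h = -0.07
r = -0.01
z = -0.24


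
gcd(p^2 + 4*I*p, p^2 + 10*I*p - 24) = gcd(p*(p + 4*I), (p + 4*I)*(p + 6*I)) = p + 4*I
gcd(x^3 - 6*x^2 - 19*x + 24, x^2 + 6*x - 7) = x - 1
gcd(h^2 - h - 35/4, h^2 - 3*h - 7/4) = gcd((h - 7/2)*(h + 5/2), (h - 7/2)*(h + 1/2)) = h - 7/2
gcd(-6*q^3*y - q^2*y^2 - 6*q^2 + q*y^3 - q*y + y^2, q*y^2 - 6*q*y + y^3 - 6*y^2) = 1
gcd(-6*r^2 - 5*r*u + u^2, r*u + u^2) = r + u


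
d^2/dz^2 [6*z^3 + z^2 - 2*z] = 36*z + 2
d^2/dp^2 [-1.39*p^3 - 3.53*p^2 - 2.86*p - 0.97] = -8.34*p - 7.06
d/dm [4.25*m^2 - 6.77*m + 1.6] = 8.5*m - 6.77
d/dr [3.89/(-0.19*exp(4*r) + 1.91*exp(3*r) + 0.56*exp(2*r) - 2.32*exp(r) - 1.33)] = (2.9564*exp(3*r) - 22.2897*exp(2*r) - 4.3568*exp(r) + 9.0248)*exp(r)/(0.19*exp(4*r) - 1.91*exp(3*r) - 0.56*exp(2*r) + 2.32*exp(r) + 1.33)^2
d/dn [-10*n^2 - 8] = -20*n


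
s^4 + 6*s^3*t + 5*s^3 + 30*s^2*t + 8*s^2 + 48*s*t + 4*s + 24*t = (s + 1)*(s + 2)^2*(s + 6*t)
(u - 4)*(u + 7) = u^2 + 3*u - 28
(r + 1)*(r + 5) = r^2 + 6*r + 5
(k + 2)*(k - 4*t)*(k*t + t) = k^3*t - 4*k^2*t^2 + 3*k^2*t - 12*k*t^2 + 2*k*t - 8*t^2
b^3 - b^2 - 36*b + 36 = (b - 6)*(b - 1)*(b + 6)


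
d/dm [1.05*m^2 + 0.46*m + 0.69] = 2.1*m + 0.46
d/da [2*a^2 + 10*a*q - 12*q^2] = 4*a + 10*q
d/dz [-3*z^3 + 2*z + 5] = 2 - 9*z^2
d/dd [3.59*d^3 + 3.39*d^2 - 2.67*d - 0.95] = 10.77*d^2 + 6.78*d - 2.67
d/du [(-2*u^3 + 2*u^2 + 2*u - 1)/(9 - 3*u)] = (4*u^3 - 20*u^2 + 12*u + 5)/(3*(u^2 - 6*u + 9))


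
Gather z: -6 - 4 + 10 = 0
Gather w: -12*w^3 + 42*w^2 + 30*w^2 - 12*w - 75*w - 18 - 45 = -12*w^3 + 72*w^2 - 87*w - 63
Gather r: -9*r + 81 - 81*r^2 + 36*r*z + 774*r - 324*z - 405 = -81*r^2 + r*(36*z + 765) - 324*z - 324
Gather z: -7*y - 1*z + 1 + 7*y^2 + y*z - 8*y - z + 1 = 7*y^2 - 15*y + z*(y - 2) + 2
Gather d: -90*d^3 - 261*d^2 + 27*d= -90*d^3 - 261*d^2 + 27*d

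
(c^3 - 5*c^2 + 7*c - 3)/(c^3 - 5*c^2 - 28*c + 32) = (c^2 - 4*c + 3)/(c^2 - 4*c - 32)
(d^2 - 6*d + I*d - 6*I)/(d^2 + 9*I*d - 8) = (d - 6)/(d + 8*I)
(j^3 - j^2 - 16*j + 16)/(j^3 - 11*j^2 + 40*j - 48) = (j^2 + 3*j - 4)/(j^2 - 7*j + 12)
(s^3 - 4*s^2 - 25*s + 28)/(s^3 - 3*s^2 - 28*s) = (s - 1)/s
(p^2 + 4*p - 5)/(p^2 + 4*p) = (p^2 + 4*p - 5)/(p*(p + 4))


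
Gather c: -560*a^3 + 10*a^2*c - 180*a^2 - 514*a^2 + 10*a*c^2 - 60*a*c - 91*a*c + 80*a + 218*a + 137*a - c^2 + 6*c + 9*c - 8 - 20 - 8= -560*a^3 - 694*a^2 + 435*a + c^2*(10*a - 1) + c*(10*a^2 - 151*a + 15) - 36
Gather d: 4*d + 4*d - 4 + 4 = 8*d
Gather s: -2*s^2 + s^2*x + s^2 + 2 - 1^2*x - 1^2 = s^2*(x - 1) - x + 1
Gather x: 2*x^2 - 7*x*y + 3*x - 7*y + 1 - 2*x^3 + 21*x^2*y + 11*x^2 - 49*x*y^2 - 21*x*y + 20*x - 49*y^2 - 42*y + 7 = -2*x^3 + x^2*(21*y + 13) + x*(-49*y^2 - 28*y + 23) - 49*y^2 - 49*y + 8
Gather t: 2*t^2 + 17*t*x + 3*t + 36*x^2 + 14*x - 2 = 2*t^2 + t*(17*x + 3) + 36*x^2 + 14*x - 2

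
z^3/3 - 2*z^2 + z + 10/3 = (z/3 + 1/3)*(z - 5)*(z - 2)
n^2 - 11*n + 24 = (n - 8)*(n - 3)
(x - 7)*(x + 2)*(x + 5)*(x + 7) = x^4 + 7*x^3 - 39*x^2 - 343*x - 490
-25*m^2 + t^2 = (-5*m + t)*(5*m + t)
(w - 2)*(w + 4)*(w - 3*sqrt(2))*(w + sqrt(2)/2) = w^4 - 5*sqrt(2)*w^3/2 + 2*w^3 - 11*w^2 - 5*sqrt(2)*w^2 - 6*w + 20*sqrt(2)*w + 24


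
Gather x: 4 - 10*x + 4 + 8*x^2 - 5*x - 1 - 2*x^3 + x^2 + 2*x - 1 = -2*x^3 + 9*x^2 - 13*x + 6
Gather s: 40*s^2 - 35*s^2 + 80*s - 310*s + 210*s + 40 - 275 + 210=5*s^2 - 20*s - 25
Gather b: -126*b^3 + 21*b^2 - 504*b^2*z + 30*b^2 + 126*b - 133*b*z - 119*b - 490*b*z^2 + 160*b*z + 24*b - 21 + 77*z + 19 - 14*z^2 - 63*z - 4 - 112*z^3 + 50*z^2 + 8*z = -126*b^3 + b^2*(51 - 504*z) + b*(-490*z^2 + 27*z + 31) - 112*z^3 + 36*z^2 + 22*z - 6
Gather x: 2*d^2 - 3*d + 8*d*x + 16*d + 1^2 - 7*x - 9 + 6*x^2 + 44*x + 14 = 2*d^2 + 13*d + 6*x^2 + x*(8*d + 37) + 6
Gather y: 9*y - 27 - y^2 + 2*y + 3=-y^2 + 11*y - 24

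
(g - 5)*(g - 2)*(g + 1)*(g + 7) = g^4 + g^3 - 39*g^2 + 31*g + 70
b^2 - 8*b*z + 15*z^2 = (b - 5*z)*(b - 3*z)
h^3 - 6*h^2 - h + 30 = (h - 5)*(h - 3)*(h + 2)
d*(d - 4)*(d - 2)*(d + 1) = d^4 - 5*d^3 + 2*d^2 + 8*d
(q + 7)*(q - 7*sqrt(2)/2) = q^2 - 7*sqrt(2)*q/2 + 7*q - 49*sqrt(2)/2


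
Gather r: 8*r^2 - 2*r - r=8*r^2 - 3*r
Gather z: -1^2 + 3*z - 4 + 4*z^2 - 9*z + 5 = 4*z^2 - 6*z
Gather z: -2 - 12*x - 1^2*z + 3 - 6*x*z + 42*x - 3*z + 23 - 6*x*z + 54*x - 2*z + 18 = 84*x + z*(-12*x - 6) + 42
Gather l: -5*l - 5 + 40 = 35 - 5*l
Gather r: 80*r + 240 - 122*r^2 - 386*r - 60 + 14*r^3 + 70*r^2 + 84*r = 14*r^3 - 52*r^2 - 222*r + 180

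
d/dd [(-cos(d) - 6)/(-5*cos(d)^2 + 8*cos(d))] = (5*sin(d) - 48*sin(d)/cos(d)^2 + 60*tan(d))/(5*cos(d) - 8)^2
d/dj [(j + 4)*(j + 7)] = 2*j + 11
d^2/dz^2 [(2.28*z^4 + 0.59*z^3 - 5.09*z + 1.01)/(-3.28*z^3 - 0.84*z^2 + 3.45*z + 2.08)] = (-5.6843418860808e-14*z^8 - 51.56736*z^6 + 234.817104*z^5 - 233.475096*z^4 - 200.03127*z^3 + 337.237872*z^2 + 14.262168*z - 100.624074)/(35.287552*z^9 + 27.111168*z^8 - 104.406336*z^7 - 123.572352*z^6 + 75.432744*z^5 + 166.815036*z^4 + 37.675191*z^3 - 63.369072*z^2 - 44.77824*z - 8.998912)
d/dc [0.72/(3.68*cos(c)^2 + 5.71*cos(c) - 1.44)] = (5.2992*cos(c) + 4.1112)*sin(c)/(3.68*cos(c)^2 + 5.71*cos(c) - 1.44)^2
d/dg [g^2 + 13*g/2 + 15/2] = 2*g + 13/2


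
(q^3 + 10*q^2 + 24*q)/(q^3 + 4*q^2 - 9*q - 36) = q*(q + 6)/(q^2 - 9)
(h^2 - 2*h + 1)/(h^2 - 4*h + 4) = (h^2 - 2*h + 1)/(h^2 - 4*h + 4)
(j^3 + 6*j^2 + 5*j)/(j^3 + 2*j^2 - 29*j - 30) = j*(j + 5)/(j^2 + j - 30)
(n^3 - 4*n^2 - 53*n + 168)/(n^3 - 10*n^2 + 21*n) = (n^2 - n - 56)/(n*(n - 7))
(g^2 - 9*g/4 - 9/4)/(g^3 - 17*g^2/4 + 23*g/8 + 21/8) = 2*(4*g + 3)/(8*g^2 - 10*g - 7)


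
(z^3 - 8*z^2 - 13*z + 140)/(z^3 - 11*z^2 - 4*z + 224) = (z - 5)/(z - 8)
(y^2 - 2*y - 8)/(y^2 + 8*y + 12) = (y - 4)/(y + 6)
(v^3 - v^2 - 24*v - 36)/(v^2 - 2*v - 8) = (v^2 - 3*v - 18)/(v - 4)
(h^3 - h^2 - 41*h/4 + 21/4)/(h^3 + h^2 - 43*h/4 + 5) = (2*h^2 - h - 21)/(2*h^2 + 3*h - 20)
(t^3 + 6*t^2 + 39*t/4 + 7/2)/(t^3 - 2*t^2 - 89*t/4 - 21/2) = (t + 2)/(t - 6)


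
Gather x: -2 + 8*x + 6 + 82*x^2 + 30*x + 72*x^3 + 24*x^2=72*x^3 + 106*x^2 + 38*x + 4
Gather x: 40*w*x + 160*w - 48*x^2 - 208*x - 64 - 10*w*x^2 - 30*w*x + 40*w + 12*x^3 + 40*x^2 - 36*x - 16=200*w + 12*x^3 + x^2*(-10*w - 8) + x*(10*w - 244) - 80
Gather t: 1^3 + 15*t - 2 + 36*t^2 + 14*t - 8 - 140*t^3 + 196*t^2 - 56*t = -140*t^3 + 232*t^2 - 27*t - 9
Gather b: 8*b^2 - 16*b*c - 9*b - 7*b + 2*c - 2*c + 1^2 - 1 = 8*b^2 + b*(-16*c - 16)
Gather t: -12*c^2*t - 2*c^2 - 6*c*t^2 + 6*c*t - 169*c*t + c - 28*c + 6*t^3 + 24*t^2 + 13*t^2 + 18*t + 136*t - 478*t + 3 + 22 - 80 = -2*c^2 - 27*c + 6*t^3 + t^2*(37 - 6*c) + t*(-12*c^2 - 163*c - 324) - 55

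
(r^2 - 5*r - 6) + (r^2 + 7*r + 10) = 2*r^2 + 2*r + 4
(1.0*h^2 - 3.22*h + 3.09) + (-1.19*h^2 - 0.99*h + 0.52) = -0.19*h^2 - 4.21*h + 3.61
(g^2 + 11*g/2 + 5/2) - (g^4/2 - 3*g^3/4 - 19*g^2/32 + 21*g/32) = -g^4/2 + 3*g^3/4 + 51*g^2/32 + 155*g/32 + 5/2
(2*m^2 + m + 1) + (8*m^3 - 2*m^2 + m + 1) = 8*m^3 + 2*m + 2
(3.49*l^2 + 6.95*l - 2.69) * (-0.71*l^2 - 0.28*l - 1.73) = -2.4779*l^4 - 5.9117*l^3 - 6.0738*l^2 - 11.2703*l + 4.6537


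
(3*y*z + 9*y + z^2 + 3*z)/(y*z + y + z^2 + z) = (3*y*z + 9*y + z^2 + 3*z)/(y*z + y + z^2 + z)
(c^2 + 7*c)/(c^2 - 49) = c/(c - 7)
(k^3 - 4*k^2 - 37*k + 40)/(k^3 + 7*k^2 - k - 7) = (k^2 - 3*k - 40)/(k^2 + 8*k + 7)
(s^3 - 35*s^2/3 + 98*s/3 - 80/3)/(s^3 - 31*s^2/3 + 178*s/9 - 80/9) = 3*(s - 2)/(3*s - 2)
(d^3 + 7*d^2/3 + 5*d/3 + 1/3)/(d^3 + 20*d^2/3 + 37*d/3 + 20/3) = (3*d^2 + 4*d + 1)/(3*d^2 + 17*d + 20)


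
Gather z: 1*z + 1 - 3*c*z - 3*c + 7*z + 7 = -3*c + z*(8 - 3*c) + 8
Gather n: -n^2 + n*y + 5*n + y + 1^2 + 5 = -n^2 + n*(y + 5) + y + 6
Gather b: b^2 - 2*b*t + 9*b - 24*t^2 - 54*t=b^2 + b*(9 - 2*t) - 24*t^2 - 54*t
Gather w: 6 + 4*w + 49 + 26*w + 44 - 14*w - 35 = 16*w + 64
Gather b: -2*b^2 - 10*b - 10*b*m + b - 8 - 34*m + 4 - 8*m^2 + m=-2*b^2 + b*(-10*m - 9) - 8*m^2 - 33*m - 4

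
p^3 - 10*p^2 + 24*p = p*(p - 6)*(p - 4)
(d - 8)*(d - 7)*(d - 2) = d^3 - 17*d^2 + 86*d - 112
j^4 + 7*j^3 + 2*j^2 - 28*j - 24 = (j - 2)*(j + 1)*(j + 2)*(j + 6)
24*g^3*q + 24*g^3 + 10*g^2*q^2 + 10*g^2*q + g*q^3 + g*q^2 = (4*g + q)*(6*g + q)*(g*q + g)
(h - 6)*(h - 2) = h^2 - 8*h + 12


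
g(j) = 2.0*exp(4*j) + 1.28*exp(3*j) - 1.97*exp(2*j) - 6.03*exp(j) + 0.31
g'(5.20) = 8660782541.69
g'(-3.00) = -0.31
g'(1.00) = 468.41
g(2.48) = 42492.90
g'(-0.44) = -3.12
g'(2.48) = 168568.66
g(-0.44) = -3.70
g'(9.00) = 34491895183416300.00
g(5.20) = 2167068541.36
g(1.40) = 569.67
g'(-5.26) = -0.03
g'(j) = 8.0*exp(4*j) + 3.84*exp(3*j) - 3.94*exp(2*j) - 6.03*exp(j)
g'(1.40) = 2330.24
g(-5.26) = 0.28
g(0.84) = 49.26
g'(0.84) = 242.93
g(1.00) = 104.27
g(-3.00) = 0.01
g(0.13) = -3.86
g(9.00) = 8623143986579360.00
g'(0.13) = 7.15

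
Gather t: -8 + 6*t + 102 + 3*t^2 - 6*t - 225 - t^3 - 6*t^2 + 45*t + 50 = -t^3 - 3*t^2 + 45*t - 81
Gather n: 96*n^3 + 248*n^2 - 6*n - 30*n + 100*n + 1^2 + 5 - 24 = 96*n^3 + 248*n^2 + 64*n - 18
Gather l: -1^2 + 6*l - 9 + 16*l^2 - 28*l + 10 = 16*l^2 - 22*l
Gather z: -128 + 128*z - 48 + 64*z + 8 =192*z - 168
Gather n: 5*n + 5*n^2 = 5*n^2 + 5*n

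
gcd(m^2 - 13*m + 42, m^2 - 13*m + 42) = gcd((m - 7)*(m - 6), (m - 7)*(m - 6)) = m^2 - 13*m + 42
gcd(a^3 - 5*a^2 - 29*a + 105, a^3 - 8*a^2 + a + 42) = a^2 - 10*a + 21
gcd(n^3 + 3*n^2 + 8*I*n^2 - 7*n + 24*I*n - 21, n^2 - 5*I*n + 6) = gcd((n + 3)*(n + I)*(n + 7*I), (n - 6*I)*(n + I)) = n + I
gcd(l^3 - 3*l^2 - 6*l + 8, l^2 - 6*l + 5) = l - 1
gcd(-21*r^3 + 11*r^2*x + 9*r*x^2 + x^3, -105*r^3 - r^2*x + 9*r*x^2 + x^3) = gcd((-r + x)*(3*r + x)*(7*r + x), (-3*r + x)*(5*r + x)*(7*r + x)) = 7*r + x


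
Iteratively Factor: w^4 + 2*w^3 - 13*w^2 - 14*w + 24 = (w - 1)*(w^3 + 3*w^2 - 10*w - 24) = (w - 1)*(w + 4)*(w^2 - w - 6) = (w - 3)*(w - 1)*(w + 4)*(w + 2)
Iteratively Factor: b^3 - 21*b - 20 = (b + 1)*(b^2 - b - 20) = (b + 1)*(b + 4)*(b - 5)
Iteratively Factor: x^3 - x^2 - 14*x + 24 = (x - 3)*(x^2 + 2*x - 8) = (x - 3)*(x - 2)*(x + 4)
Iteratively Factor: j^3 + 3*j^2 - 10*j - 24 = (j - 3)*(j^2 + 6*j + 8) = (j - 3)*(j + 2)*(j + 4)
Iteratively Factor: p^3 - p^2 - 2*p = (p)*(p^2 - p - 2) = p*(p - 2)*(p + 1)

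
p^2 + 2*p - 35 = (p - 5)*(p + 7)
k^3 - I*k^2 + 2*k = k*(k - 2*I)*(k + I)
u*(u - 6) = u^2 - 6*u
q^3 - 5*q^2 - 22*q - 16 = (q - 8)*(q + 1)*(q + 2)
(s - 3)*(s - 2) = s^2 - 5*s + 6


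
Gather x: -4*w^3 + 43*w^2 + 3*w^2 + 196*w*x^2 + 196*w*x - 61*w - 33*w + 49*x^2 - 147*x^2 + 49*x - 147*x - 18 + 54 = -4*w^3 + 46*w^2 - 94*w + x^2*(196*w - 98) + x*(196*w - 98) + 36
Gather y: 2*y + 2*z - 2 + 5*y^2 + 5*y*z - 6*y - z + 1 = 5*y^2 + y*(5*z - 4) + z - 1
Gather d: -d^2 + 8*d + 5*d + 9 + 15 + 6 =-d^2 + 13*d + 30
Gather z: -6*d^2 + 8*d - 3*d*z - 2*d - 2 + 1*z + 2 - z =-6*d^2 - 3*d*z + 6*d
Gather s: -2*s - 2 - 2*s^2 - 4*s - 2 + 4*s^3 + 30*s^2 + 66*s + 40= 4*s^3 + 28*s^2 + 60*s + 36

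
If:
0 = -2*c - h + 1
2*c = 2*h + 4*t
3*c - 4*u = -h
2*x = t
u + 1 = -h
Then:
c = 9/7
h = -11/7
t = 10/7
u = 4/7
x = 5/7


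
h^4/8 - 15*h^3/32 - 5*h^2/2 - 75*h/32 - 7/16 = (h/4 + 1/4)*(h/2 + 1)*(h - 7)*(h + 1/4)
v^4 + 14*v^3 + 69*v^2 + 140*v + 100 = (v + 2)^2*(v + 5)^2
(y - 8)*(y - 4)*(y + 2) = y^3 - 10*y^2 + 8*y + 64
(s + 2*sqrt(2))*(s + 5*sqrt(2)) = s^2 + 7*sqrt(2)*s + 20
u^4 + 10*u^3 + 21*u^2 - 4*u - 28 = (u - 1)*(u + 2)^2*(u + 7)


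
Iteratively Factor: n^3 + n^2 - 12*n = (n + 4)*(n^2 - 3*n) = (n - 3)*(n + 4)*(n)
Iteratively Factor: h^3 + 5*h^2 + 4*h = (h + 1)*(h^2 + 4*h) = (h + 1)*(h + 4)*(h)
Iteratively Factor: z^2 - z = (z)*(z - 1)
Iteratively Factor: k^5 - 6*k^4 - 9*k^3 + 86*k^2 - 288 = (k - 3)*(k^4 - 3*k^3 - 18*k^2 + 32*k + 96) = (k - 4)*(k - 3)*(k^3 + k^2 - 14*k - 24) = (k - 4)*(k - 3)*(k + 3)*(k^2 - 2*k - 8) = (k - 4)*(k - 3)*(k + 2)*(k + 3)*(k - 4)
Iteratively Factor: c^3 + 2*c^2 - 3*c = (c - 1)*(c^2 + 3*c) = (c - 1)*(c + 3)*(c)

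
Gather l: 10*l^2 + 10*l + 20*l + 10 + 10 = 10*l^2 + 30*l + 20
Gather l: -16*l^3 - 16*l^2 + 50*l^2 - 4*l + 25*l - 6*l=-16*l^3 + 34*l^2 + 15*l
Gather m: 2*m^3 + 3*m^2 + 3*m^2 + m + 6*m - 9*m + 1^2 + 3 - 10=2*m^3 + 6*m^2 - 2*m - 6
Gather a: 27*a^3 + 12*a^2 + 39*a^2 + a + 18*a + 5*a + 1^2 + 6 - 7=27*a^3 + 51*a^2 + 24*a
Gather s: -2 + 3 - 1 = 0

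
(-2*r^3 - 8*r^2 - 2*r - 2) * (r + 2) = -2*r^4 - 12*r^3 - 18*r^2 - 6*r - 4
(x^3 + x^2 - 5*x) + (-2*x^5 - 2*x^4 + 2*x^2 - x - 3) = -2*x^5 - 2*x^4 + x^3 + 3*x^2 - 6*x - 3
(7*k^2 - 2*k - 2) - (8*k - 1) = 7*k^2 - 10*k - 1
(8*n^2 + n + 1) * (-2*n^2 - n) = -16*n^4 - 10*n^3 - 3*n^2 - n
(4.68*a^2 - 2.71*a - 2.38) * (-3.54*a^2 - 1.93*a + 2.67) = -16.5672*a^4 + 0.561000000000002*a^3 + 26.1511*a^2 - 2.6423*a - 6.3546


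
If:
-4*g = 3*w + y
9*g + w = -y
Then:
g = -2*y/23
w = -5*y/23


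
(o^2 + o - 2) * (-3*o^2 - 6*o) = -3*o^4 - 9*o^3 + 12*o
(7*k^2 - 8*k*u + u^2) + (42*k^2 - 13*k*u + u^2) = 49*k^2 - 21*k*u + 2*u^2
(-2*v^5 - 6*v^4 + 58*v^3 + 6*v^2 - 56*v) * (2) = -4*v^5 - 12*v^4 + 116*v^3 + 12*v^2 - 112*v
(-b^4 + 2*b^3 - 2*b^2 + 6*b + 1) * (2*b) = -2*b^5 + 4*b^4 - 4*b^3 + 12*b^2 + 2*b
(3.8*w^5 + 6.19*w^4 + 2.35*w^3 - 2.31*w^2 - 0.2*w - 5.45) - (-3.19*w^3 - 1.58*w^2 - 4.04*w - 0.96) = 3.8*w^5 + 6.19*w^4 + 5.54*w^3 - 0.73*w^2 + 3.84*w - 4.49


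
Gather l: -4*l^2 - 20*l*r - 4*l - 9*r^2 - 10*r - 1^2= -4*l^2 + l*(-20*r - 4) - 9*r^2 - 10*r - 1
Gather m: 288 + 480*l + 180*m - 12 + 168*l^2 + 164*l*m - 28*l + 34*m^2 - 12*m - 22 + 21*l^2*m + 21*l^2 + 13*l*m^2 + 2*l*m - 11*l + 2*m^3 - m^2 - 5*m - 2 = 189*l^2 + 441*l + 2*m^3 + m^2*(13*l + 33) + m*(21*l^2 + 166*l + 163) + 252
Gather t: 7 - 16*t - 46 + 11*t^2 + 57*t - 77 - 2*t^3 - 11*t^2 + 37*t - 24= -2*t^3 + 78*t - 140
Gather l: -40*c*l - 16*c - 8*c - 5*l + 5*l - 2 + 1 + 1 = -40*c*l - 24*c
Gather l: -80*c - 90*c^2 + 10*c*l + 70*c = -90*c^2 + 10*c*l - 10*c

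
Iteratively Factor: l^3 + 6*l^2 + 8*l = (l)*(l^2 + 6*l + 8) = l*(l + 2)*(l + 4)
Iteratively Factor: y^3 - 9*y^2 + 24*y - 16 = (y - 1)*(y^2 - 8*y + 16) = (y - 4)*(y - 1)*(y - 4)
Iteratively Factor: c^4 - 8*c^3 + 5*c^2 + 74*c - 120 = (c + 3)*(c^3 - 11*c^2 + 38*c - 40) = (c - 5)*(c + 3)*(c^2 - 6*c + 8) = (c - 5)*(c - 2)*(c + 3)*(c - 4)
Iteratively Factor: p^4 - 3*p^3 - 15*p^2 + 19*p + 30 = (p + 3)*(p^3 - 6*p^2 + 3*p + 10) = (p - 2)*(p + 3)*(p^2 - 4*p - 5) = (p - 2)*(p + 1)*(p + 3)*(p - 5)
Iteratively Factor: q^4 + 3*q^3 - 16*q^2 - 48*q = (q + 3)*(q^3 - 16*q) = (q - 4)*(q + 3)*(q^2 + 4*q) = (q - 4)*(q + 3)*(q + 4)*(q)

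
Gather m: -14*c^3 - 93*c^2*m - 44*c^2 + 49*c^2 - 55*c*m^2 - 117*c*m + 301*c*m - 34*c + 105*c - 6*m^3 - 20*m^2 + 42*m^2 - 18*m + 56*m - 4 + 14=-14*c^3 + 5*c^2 + 71*c - 6*m^3 + m^2*(22 - 55*c) + m*(-93*c^2 + 184*c + 38) + 10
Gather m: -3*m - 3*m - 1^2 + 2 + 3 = 4 - 6*m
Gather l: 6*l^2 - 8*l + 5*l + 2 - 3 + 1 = 6*l^2 - 3*l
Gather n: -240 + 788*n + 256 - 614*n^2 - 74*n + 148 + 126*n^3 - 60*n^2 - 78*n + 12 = 126*n^3 - 674*n^2 + 636*n + 176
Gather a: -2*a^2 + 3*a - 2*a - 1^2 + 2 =-2*a^2 + a + 1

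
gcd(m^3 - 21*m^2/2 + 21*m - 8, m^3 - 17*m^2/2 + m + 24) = m^2 - 10*m + 16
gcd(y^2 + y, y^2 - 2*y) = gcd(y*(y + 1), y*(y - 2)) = y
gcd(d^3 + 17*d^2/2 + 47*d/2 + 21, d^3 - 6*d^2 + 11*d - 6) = 1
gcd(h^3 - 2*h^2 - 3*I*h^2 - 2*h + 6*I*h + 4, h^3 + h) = h - I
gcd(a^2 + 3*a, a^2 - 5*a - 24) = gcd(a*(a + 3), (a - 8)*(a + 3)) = a + 3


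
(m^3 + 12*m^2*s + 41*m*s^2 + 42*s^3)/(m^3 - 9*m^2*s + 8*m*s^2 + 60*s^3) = (m^2 + 10*m*s + 21*s^2)/(m^2 - 11*m*s + 30*s^2)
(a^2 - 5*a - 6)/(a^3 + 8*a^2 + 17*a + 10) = (a - 6)/(a^2 + 7*a + 10)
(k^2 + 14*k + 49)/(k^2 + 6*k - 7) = (k + 7)/(k - 1)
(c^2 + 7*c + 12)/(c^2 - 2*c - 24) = (c + 3)/(c - 6)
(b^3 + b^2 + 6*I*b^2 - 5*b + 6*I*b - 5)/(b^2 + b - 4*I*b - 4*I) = (b^2 + 6*I*b - 5)/(b - 4*I)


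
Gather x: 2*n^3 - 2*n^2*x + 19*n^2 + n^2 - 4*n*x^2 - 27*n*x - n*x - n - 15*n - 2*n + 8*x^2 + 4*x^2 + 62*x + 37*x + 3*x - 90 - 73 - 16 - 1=2*n^3 + 20*n^2 - 18*n + x^2*(12 - 4*n) + x*(-2*n^2 - 28*n + 102) - 180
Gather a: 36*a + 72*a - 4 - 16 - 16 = 108*a - 36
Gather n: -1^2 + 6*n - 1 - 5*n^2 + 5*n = -5*n^2 + 11*n - 2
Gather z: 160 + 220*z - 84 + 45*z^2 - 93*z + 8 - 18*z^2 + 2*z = 27*z^2 + 129*z + 84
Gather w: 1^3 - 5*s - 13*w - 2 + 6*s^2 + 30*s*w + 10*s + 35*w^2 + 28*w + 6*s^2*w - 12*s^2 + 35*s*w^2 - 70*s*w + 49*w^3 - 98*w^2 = -6*s^2 + 5*s + 49*w^3 + w^2*(35*s - 63) + w*(6*s^2 - 40*s + 15) - 1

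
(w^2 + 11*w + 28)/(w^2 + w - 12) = (w + 7)/(w - 3)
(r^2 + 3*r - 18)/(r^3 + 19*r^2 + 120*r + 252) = (r - 3)/(r^2 + 13*r + 42)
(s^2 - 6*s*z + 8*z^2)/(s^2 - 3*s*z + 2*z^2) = (-s + 4*z)/(-s + z)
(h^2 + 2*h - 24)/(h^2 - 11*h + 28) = (h + 6)/(h - 7)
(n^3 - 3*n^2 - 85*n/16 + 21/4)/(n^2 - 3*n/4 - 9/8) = (-16*n^3 + 48*n^2 + 85*n - 84)/(2*(-8*n^2 + 6*n + 9))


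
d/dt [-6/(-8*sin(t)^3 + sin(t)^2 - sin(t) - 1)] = 6*(-24*sin(t)^2 + 2*sin(t) - 1)*cos(t)/(8*sin(t)^3 - sin(t)^2 + sin(t) + 1)^2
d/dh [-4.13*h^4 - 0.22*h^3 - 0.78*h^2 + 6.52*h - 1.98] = -16.52*h^3 - 0.66*h^2 - 1.56*h + 6.52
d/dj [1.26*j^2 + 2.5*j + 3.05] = 2.52*j + 2.5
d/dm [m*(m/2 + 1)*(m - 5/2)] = 3*m^2/2 - m/2 - 5/2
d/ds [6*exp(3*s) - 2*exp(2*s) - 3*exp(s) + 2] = (18*exp(2*s) - 4*exp(s) - 3)*exp(s)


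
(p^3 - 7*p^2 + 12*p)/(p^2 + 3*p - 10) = p*(p^2 - 7*p + 12)/(p^2 + 3*p - 10)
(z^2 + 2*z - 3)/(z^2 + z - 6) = (z - 1)/(z - 2)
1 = 1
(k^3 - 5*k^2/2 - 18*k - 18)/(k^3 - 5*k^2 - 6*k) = (k^2 + 7*k/2 + 3)/(k*(k + 1))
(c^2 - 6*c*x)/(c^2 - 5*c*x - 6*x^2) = c/(c + x)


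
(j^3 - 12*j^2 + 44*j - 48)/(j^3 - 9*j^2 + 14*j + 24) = (j - 2)/(j + 1)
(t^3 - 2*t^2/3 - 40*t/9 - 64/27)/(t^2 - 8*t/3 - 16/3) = (t^2 - 2*t - 16/9)/(t - 4)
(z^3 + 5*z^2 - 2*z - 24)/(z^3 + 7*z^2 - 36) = (z + 4)/(z + 6)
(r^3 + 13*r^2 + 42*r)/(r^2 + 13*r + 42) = r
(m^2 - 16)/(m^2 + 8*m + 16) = (m - 4)/(m + 4)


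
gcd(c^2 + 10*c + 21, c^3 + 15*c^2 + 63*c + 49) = c + 7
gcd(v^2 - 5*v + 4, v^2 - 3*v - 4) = v - 4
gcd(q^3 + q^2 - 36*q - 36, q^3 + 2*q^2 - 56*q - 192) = q + 6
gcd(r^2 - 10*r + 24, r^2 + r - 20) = r - 4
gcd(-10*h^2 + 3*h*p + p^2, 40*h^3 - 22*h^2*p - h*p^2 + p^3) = -10*h^2 + 3*h*p + p^2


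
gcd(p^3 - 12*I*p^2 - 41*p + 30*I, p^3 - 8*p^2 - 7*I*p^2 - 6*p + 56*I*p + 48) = p^2 - 7*I*p - 6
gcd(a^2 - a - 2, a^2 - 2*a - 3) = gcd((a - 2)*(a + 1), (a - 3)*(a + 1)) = a + 1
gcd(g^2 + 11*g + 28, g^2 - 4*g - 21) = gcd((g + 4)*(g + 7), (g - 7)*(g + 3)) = 1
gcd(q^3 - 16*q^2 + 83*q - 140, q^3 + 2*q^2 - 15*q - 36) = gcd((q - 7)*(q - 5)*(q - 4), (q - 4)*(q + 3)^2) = q - 4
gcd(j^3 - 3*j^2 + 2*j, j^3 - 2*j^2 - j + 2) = j^2 - 3*j + 2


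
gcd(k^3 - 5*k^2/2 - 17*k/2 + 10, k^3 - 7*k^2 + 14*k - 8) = k^2 - 5*k + 4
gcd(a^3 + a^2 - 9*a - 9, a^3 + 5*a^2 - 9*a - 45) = a^2 - 9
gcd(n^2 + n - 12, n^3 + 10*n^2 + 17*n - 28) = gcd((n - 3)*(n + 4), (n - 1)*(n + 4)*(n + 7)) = n + 4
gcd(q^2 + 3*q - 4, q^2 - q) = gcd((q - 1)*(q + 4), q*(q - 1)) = q - 1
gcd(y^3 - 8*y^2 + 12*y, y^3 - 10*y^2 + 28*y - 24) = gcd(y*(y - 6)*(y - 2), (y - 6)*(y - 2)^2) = y^2 - 8*y + 12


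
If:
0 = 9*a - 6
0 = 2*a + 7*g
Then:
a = 2/3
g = -4/21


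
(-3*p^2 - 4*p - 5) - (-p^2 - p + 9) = -2*p^2 - 3*p - 14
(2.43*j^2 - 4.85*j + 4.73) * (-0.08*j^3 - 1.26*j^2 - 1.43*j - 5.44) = -0.1944*j^5 - 2.6738*j^4 + 2.2577*j^3 - 12.2435*j^2 + 19.6201*j - 25.7312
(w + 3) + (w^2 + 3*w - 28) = w^2 + 4*w - 25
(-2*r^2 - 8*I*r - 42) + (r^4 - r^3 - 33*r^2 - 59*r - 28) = r^4 - r^3 - 35*r^2 - 59*r - 8*I*r - 70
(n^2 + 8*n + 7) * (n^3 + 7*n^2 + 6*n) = n^5 + 15*n^4 + 69*n^3 + 97*n^2 + 42*n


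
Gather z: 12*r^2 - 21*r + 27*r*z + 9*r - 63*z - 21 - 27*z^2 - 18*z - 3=12*r^2 - 12*r - 27*z^2 + z*(27*r - 81) - 24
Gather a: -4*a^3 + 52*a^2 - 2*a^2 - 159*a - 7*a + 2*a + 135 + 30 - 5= -4*a^3 + 50*a^2 - 164*a + 160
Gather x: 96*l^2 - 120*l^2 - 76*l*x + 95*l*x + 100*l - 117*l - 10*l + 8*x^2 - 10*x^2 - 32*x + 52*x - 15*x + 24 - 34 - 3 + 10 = -24*l^2 - 27*l - 2*x^2 + x*(19*l + 5) - 3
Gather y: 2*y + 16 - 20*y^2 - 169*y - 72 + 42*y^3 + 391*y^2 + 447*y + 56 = 42*y^3 + 371*y^2 + 280*y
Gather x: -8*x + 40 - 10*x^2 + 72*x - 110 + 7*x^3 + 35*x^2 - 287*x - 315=7*x^3 + 25*x^2 - 223*x - 385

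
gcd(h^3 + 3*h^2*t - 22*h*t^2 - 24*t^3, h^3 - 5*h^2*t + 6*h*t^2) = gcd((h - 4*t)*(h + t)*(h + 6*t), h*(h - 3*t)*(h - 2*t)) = 1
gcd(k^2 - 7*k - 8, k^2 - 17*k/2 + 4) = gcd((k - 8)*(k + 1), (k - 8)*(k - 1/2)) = k - 8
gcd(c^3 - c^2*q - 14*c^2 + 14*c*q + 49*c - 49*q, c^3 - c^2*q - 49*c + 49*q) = -c^2 + c*q + 7*c - 7*q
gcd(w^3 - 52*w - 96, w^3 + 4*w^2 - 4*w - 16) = w + 2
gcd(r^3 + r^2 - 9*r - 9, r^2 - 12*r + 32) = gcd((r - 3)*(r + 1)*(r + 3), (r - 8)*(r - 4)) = 1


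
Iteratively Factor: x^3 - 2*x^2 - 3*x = (x)*(x^2 - 2*x - 3) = x*(x - 3)*(x + 1)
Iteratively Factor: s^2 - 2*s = (s)*(s - 2)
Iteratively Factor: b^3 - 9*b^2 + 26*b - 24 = (b - 3)*(b^2 - 6*b + 8) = (b - 4)*(b - 3)*(b - 2)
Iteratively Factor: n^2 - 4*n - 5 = (n + 1)*(n - 5)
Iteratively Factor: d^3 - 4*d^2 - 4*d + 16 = (d - 2)*(d^2 - 2*d - 8) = (d - 4)*(d - 2)*(d + 2)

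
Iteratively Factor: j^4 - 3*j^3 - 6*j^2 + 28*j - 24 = (j + 3)*(j^3 - 6*j^2 + 12*j - 8) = (j - 2)*(j + 3)*(j^2 - 4*j + 4) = (j - 2)^2*(j + 3)*(j - 2)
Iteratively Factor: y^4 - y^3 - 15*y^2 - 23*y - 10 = (y + 1)*(y^3 - 2*y^2 - 13*y - 10) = (y - 5)*(y + 1)*(y^2 + 3*y + 2) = (y - 5)*(y + 1)*(y + 2)*(y + 1)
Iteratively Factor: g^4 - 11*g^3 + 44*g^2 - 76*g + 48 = (g - 2)*(g^3 - 9*g^2 + 26*g - 24) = (g - 2)^2*(g^2 - 7*g + 12) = (g - 3)*(g - 2)^2*(g - 4)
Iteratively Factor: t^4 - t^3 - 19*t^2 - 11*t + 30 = (t - 5)*(t^3 + 4*t^2 + t - 6) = (t - 5)*(t - 1)*(t^2 + 5*t + 6) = (t - 5)*(t - 1)*(t + 3)*(t + 2)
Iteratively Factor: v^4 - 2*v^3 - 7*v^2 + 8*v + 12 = (v - 2)*(v^3 - 7*v - 6) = (v - 2)*(v + 2)*(v^2 - 2*v - 3) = (v - 2)*(v + 1)*(v + 2)*(v - 3)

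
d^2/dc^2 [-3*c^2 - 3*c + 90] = -6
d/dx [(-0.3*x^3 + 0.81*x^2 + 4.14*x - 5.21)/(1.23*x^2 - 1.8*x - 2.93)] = (-0.369*x^4 + 1.08*x^3 - 3.9132*x^2 + 8.07*x - 21.5082)/(1.5129*x^4 - 4.428*x^3 - 3.9678*x^2 + 10.548*x + 8.5849)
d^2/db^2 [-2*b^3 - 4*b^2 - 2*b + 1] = -12*b - 8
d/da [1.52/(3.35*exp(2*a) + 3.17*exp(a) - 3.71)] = (-10.184*exp(a) - 4.8184)*exp(a)/(3.35*exp(2*a) + 3.17*exp(a) - 3.71)^2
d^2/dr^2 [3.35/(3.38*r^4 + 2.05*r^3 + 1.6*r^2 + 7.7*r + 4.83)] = (-(135.876*r^2 + 41.205*r + 10.72)*(3.38*r^4 + 2.05*r^3 + 1.6*r^2 + 7.7*r + 4.83) + 3.35*(13.52*r^3 + 6.15*r^2 + 3.2*r + 7.7)*(27.04*r^3 + 12.3*r^2 + 6.4*r + 15.4))/(3.38*r^4 + 2.05*r^3 + 1.6*r^2 + 7.7*r + 4.83)^3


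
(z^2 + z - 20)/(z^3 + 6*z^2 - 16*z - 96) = (z + 5)/(z^2 + 10*z + 24)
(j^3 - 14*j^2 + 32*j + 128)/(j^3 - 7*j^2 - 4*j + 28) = (j^2 - 16*j + 64)/(j^2 - 9*j + 14)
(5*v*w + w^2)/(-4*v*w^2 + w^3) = (-5*v - w)/(w*(4*v - w))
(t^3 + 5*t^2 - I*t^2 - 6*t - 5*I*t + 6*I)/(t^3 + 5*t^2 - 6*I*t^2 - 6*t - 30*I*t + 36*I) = (t - I)/(t - 6*I)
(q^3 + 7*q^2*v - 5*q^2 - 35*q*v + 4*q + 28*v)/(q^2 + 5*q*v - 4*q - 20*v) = (q^2 + 7*q*v - q - 7*v)/(q + 5*v)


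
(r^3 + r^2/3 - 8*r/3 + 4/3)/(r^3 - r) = (3*r^2 + 4*r - 4)/(3*r*(r + 1))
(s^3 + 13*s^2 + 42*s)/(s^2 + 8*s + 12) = s*(s + 7)/(s + 2)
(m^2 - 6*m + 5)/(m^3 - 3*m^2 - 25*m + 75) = (m - 1)/(m^2 + 2*m - 15)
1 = 1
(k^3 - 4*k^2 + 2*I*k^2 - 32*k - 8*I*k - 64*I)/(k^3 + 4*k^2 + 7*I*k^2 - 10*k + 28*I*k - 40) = (k - 8)/(k + 5*I)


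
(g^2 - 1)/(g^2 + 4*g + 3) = (g - 1)/(g + 3)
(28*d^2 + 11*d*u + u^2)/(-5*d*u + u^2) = (28*d^2 + 11*d*u + u^2)/(u*(-5*d + u))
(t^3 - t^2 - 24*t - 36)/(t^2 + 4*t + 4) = (t^2 - 3*t - 18)/(t + 2)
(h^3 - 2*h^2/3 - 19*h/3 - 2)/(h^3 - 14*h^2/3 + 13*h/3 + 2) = (h + 2)/(h - 2)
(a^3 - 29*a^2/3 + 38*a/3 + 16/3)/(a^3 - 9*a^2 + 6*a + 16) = (a + 1/3)/(a + 1)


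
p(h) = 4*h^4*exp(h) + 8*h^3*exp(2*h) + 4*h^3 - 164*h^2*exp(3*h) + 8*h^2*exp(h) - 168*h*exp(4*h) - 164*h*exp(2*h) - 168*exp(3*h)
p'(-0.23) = -290.69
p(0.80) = -6918.52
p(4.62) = -86194271741.01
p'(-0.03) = -728.77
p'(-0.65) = -36.52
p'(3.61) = -5253088652.85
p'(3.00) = -403578320.44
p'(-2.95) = 101.07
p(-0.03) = -144.57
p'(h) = 4*h^4*exp(h) + 16*h^3*exp(2*h) + 16*h^3*exp(h) - 492*h^2*exp(3*h) + 24*h^2*exp(2*h) + 8*h^2*exp(h) + 12*h^2 - 672*h*exp(4*h) - 328*h*exp(3*h) - 328*h*exp(2*h) + 16*h*exp(h) - 168*exp(4*h) - 504*exp(3*h) - 164*exp(2*h)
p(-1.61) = -2.27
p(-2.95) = -82.65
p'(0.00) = -836.00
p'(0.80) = -31155.17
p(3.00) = -95453169.33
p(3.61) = -1249188476.21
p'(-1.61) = 27.96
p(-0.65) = 3.84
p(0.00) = -168.00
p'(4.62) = -360350221822.46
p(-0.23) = -49.17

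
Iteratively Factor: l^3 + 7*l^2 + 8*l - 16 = (l + 4)*(l^2 + 3*l - 4) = (l - 1)*(l + 4)*(l + 4)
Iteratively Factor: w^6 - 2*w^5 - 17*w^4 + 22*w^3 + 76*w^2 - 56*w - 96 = (w - 2)*(w^5 - 17*w^3 - 12*w^2 + 52*w + 48) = (w - 2)*(w + 2)*(w^4 - 2*w^3 - 13*w^2 + 14*w + 24) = (w - 2)^2*(w + 2)*(w^3 - 13*w - 12) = (w - 2)^2*(w + 1)*(w + 2)*(w^2 - w - 12) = (w - 4)*(w - 2)^2*(w + 1)*(w + 2)*(w + 3)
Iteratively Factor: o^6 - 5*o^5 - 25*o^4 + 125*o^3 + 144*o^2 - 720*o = (o - 4)*(o^5 - o^4 - 29*o^3 + 9*o^2 + 180*o) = o*(o - 4)*(o^4 - o^3 - 29*o^2 + 9*o + 180) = o*(o - 4)*(o + 4)*(o^3 - 5*o^2 - 9*o + 45) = o*(o - 4)*(o - 3)*(o + 4)*(o^2 - 2*o - 15) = o*(o - 5)*(o - 4)*(o - 3)*(o + 4)*(o + 3)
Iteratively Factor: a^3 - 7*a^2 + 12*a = (a - 4)*(a^2 - 3*a) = a*(a - 4)*(a - 3)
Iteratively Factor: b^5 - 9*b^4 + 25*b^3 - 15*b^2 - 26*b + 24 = (b - 2)*(b^4 - 7*b^3 + 11*b^2 + 7*b - 12) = (b - 2)*(b - 1)*(b^3 - 6*b^2 + 5*b + 12) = (b - 2)*(b - 1)*(b + 1)*(b^2 - 7*b + 12) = (b - 3)*(b - 2)*(b - 1)*(b + 1)*(b - 4)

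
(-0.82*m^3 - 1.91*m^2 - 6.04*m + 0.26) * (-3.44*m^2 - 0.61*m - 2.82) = 2.8208*m^5 + 7.0706*m^4 + 24.2551*m^3 + 8.1762*m^2 + 16.8742*m - 0.7332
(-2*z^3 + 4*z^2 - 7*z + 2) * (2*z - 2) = -4*z^4 + 12*z^3 - 22*z^2 + 18*z - 4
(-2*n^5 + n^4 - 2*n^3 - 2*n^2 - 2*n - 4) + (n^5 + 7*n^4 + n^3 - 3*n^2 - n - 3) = -n^5 + 8*n^4 - n^3 - 5*n^2 - 3*n - 7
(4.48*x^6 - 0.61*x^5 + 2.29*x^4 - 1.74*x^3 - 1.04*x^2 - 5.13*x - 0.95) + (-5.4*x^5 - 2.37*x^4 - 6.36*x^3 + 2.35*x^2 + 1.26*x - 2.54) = 4.48*x^6 - 6.01*x^5 - 0.0800000000000001*x^4 - 8.1*x^3 + 1.31*x^2 - 3.87*x - 3.49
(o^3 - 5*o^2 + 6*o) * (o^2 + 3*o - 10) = o^5 - 2*o^4 - 19*o^3 + 68*o^2 - 60*o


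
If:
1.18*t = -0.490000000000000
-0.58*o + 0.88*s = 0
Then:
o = 1.51724137931034*s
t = -0.42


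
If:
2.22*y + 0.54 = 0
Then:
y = -0.24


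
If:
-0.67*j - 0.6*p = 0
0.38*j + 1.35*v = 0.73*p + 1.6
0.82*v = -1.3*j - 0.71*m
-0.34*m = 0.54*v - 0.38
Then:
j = -0.27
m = -1.15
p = 0.30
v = 1.43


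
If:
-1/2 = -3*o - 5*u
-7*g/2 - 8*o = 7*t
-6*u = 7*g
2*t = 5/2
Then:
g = -363/686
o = -169/196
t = 5/4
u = 121/196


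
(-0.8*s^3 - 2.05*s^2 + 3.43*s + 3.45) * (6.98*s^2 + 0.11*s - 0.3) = -5.584*s^5 - 14.397*s^4 + 23.9559*s^3 + 25.0733*s^2 - 0.6495*s - 1.035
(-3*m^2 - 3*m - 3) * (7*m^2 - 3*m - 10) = -21*m^4 - 12*m^3 + 18*m^2 + 39*m + 30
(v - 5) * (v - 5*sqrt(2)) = v^2 - 5*sqrt(2)*v - 5*v + 25*sqrt(2)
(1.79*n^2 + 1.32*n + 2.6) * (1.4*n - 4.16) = 2.506*n^3 - 5.5984*n^2 - 1.8512*n - 10.816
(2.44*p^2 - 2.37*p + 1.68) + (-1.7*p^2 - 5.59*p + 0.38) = 0.74*p^2 - 7.96*p + 2.06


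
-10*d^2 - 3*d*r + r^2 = (-5*d + r)*(2*d + r)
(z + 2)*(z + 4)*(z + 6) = z^3 + 12*z^2 + 44*z + 48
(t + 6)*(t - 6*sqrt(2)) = t^2 - 6*sqrt(2)*t + 6*t - 36*sqrt(2)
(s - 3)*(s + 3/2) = s^2 - 3*s/2 - 9/2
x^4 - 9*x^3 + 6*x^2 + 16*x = x*(x - 8)*(x - 2)*(x + 1)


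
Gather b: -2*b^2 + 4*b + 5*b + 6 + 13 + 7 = -2*b^2 + 9*b + 26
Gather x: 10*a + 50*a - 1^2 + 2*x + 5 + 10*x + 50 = 60*a + 12*x + 54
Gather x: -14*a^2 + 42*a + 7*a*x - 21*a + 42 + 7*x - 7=-14*a^2 + 21*a + x*(7*a + 7) + 35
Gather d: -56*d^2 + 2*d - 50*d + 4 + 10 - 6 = -56*d^2 - 48*d + 8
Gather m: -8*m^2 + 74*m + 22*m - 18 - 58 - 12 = -8*m^2 + 96*m - 88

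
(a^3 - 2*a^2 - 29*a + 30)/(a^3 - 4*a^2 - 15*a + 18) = (a + 5)/(a + 3)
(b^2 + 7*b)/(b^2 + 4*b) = (b + 7)/(b + 4)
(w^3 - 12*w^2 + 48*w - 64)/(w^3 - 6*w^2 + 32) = (w - 4)/(w + 2)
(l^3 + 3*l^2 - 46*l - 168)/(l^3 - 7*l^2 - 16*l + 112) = (l + 6)/(l - 4)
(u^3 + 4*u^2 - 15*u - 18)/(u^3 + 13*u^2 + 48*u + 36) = (u - 3)/(u + 6)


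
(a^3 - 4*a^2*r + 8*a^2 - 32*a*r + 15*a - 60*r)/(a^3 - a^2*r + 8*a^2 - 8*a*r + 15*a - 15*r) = (-a + 4*r)/(-a + r)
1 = 1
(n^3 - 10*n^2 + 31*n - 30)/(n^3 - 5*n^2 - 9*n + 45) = (n - 2)/(n + 3)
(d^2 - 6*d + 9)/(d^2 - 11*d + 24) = (d - 3)/(d - 8)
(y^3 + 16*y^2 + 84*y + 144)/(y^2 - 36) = (y^2 + 10*y + 24)/(y - 6)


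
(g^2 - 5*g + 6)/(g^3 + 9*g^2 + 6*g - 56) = (g - 3)/(g^2 + 11*g + 28)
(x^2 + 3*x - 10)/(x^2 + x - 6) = (x + 5)/(x + 3)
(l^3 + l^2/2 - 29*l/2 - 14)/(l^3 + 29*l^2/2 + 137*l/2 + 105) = (l^2 - 3*l - 4)/(l^2 + 11*l + 30)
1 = 1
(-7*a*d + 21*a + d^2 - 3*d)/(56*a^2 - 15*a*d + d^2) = (3 - d)/(8*a - d)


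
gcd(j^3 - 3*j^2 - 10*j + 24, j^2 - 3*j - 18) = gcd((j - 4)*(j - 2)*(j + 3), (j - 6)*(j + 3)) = j + 3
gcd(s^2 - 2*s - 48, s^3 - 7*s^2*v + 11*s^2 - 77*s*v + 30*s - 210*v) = s + 6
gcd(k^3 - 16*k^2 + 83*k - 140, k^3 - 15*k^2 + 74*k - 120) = k^2 - 9*k + 20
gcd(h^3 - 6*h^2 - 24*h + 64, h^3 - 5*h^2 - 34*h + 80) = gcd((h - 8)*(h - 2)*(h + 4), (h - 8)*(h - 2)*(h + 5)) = h^2 - 10*h + 16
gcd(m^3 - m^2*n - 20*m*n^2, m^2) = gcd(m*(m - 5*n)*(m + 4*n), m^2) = m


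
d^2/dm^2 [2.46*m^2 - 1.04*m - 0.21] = 4.92000000000000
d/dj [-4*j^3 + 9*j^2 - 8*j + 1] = -12*j^2 + 18*j - 8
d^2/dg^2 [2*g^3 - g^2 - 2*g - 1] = 12*g - 2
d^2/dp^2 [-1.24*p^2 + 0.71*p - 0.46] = -2.48000000000000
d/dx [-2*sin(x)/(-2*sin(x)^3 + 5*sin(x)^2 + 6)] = 2*(-4*sin(x)^3 + 5*sin(x)^2 - 6)*cos(x)/(-2*sin(x)^3 + 5*sin(x)^2 + 6)^2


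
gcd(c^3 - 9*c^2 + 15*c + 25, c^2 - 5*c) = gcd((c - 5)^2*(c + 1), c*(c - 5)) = c - 5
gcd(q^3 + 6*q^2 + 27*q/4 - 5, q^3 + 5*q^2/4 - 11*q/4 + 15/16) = q^2 + 2*q - 5/4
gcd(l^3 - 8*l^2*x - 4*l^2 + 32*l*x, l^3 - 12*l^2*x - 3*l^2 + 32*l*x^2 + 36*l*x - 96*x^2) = -l + 8*x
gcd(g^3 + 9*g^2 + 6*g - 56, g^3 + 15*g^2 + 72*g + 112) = g^2 + 11*g + 28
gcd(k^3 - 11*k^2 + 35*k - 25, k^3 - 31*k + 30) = k^2 - 6*k + 5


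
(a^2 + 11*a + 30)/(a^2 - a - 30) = (a + 6)/(a - 6)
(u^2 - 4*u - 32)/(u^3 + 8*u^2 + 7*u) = (u^2 - 4*u - 32)/(u*(u^2 + 8*u + 7))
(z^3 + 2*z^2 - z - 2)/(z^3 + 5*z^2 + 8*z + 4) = (z - 1)/(z + 2)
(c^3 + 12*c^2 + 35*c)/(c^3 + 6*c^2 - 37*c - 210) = c/(c - 6)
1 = 1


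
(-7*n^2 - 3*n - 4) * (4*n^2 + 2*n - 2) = -28*n^4 - 26*n^3 - 8*n^2 - 2*n + 8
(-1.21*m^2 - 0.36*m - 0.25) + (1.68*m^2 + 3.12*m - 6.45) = 0.47*m^2 + 2.76*m - 6.7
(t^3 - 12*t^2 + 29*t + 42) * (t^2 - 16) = t^5 - 12*t^4 + 13*t^3 + 234*t^2 - 464*t - 672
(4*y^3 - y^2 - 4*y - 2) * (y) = 4*y^4 - y^3 - 4*y^2 - 2*y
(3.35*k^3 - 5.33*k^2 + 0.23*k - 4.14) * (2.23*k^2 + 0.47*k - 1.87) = 7.4705*k^5 - 10.3114*k^4 - 8.2567*k^3 + 0.843000000000002*k^2 - 2.3759*k + 7.7418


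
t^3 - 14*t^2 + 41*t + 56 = (t - 8)*(t - 7)*(t + 1)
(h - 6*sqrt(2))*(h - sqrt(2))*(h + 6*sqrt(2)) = h^3 - sqrt(2)*h^2 - 72*h + 72*sqrt(2)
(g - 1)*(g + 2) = g^2 + g - 2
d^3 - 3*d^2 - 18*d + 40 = (d - 5)*(d - 2)*(d + 4)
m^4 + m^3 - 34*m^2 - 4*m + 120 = (m - 5)*(m - 2)*(m + 2)*(m + 6)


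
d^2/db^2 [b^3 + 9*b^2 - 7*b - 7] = 6*b + 18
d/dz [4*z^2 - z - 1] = 8*z - 1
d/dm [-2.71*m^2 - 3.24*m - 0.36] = -5.42*m - 3.24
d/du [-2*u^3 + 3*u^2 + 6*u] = -6*u^2 + 6*u + 6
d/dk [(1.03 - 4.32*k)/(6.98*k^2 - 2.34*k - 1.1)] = (30.1536*k^2 - 14.3788*k + 7.1622)/(48.7204*k^4 - 32.6664*k^3 - 9.8804*k^2 + 5.148*k + 1.21)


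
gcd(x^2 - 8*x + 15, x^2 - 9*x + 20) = x - 5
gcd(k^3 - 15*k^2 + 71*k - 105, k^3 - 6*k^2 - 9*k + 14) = k - 7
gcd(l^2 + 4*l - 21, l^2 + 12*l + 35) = l + 7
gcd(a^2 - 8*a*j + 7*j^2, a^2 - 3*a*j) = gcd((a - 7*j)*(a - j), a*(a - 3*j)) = 1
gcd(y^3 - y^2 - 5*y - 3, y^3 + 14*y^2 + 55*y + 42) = y + 1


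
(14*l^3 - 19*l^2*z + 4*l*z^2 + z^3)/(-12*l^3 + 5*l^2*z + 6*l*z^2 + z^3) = (-14*l^2 + 5*l*z + z^2)/(12*l^2 + 7*l*z + z^2)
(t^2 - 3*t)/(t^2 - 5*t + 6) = t/(t - 2)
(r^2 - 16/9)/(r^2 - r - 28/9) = (3*r - 4)/(3*r - 7)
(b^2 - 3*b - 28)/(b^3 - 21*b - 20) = (b - 7)/(b^2 - 4*b - 5)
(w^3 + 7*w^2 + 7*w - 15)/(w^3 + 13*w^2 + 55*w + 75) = (w - 1)/(w + 5)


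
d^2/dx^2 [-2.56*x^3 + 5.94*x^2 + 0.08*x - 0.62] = 11.88 - 15.36*x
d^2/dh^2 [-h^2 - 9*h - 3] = -2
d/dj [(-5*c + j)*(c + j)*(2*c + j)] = -13*c^2 - 4*c*j + 3*j^2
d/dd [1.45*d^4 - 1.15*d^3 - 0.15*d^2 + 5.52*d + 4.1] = 5.8*d^3 - 3.45*d^2 - 0.3*d + 5.52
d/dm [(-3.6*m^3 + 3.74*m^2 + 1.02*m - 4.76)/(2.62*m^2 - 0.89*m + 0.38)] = (-9.432*m^4 + 6.408*m^3 - 10.105*m^2 + 27.7848*m - 3.8488)/(6.8644*m^4 - 4.6636*m^3 + 2.7833*m^2 - 0.6764*m + 0.1444)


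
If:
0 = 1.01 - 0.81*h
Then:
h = 1.25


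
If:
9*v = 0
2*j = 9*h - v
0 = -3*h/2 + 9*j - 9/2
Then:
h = 3/26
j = 27/52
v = 0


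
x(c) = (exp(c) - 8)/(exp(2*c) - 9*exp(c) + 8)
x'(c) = (exp(c) - 8)*(-2*exp(2*c) + 9*exp(c))/(exp(2*c) - 9*exp(c) + 8)^2 + exp(c)/(exp(2*c) - 9*exp(c) + 8) = -exp(c)/(exp(2*c) - 2*exp(c) + 1)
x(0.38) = 2.16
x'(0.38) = -6.84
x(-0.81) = -1.80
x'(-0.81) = -1.44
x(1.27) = 0.39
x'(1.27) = -0.54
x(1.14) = 0.47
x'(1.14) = -0.69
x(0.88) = 0.71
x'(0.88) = -1.21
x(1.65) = 0.24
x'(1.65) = -0.29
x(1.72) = 0.22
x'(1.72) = -0.27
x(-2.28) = -1.11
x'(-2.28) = -0.13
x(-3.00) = -1.05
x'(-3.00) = -0.06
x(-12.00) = -1.00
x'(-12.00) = 0.00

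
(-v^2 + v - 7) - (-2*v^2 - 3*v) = v^2 + 4*v - 7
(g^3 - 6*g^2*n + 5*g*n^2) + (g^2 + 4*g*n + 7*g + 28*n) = g^3 - 6*g^2*n + g^2 + 5*g*n^2 + 4*g*n + 7*g + 28*n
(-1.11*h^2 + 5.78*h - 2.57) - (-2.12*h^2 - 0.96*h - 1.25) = 1.01*h^2 + 6.74*h - 1.32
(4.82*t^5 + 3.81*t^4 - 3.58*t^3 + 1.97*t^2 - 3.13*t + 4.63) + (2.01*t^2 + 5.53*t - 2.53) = 4.82*t^5 + 3.81*t^4 - 3.58*t^3 + 3.98*t^2 + 2.4*t + 2.1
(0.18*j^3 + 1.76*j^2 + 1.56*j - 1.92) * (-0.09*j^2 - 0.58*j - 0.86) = -0.0162*j^5 - 0.2628*j^4 - 1.316*j^3 - 2.2456*j^2 - 0.228*j + 1.6512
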